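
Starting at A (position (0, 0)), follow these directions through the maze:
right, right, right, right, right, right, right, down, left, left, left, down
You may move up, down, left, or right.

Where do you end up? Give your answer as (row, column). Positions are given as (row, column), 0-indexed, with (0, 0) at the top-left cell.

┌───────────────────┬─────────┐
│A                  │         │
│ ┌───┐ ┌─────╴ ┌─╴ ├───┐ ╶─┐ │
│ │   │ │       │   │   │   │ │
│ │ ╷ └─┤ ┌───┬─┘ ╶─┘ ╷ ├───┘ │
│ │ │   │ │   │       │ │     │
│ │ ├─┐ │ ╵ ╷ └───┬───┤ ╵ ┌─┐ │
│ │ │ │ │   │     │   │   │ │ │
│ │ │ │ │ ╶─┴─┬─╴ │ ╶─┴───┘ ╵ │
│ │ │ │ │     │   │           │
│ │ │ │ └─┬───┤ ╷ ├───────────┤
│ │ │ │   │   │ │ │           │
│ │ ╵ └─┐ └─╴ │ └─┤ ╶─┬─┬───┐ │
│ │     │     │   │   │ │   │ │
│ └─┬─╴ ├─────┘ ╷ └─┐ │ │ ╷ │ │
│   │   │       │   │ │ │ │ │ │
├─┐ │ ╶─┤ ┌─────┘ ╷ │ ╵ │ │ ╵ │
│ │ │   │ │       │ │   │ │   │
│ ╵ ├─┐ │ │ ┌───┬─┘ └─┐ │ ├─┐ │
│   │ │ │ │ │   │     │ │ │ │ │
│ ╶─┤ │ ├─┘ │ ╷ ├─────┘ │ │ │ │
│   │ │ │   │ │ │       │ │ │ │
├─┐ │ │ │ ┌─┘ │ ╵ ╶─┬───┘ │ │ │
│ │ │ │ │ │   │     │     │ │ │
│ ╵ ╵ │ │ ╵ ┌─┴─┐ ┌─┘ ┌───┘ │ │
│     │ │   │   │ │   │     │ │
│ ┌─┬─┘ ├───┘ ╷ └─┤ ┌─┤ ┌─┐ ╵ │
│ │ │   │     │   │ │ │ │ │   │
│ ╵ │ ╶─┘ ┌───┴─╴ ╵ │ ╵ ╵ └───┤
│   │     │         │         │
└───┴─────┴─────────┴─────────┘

Following directions step by step:
Start: (0, 0)
  right: (0, 0) → (0, 1)
  right: (0, 1) → (0, 2)
  right: (0, 2) → (0, 3)
  right: (0, 3) → (0, 4)
  right: (0, 4) → (0, 5)
  right: (0, 5) → (0, 6)
  right: (0, 6) → (0, 7)
  down: (0, 7) → (1, 7)
  left: (1, 7) → (1, 6)
  left: (1, 6) → (1, 5)
  left: (1, 5) → (1, 4)
  down: (1, 4) → (2, 4)
Final position: (2, 4)

Path taken:

┌───────────────────┬─────────┐
│A → → → → → → ↓    │         │
│ ┌───┐ ┌─────╴ ┌─╴ ├───┐ ╶─┐ │
│ │   │ │↓ ← ← ↲│   │   │   │ │
│ │ ╷ └─┤ ┌───┬─┘ ╶─┘ ╷ ├───┘ │
│ │ │   │B│   │       │ │     │
│ │ ├─┐ │ ╵ ╷ └───┬───┤ ╵ ┌─┐ │
│ │ │ │ │   │     │   │   │ │ │
│ │ │ │ │ ╶─┴─┬─╴ │ ╶─┴───┘ ╵ │
│ │ │ │ │     │   │           │
│ │ │ │ └─┬───┤ ╷ ├───────────┤
│ │ │ │   │   │ │ │           │
│ │ ╵ └─┐ └─╴ │ └─┤ ╶─┬─┬───┐ │
│ │     │     │   │   │ │   │ │
│ └─┬─╴ ├─────┘ ╷ └─┐ │ │ ╷ │ │
│   │   │       │   │ │ │ │ │ │
├─┐ │ ╶─┤ ┌─────┘ ╷ │ ╵ │ │ ╵ │
│ │ │   │ │       │ │   │ │   │
│ ╵ ├─┐ │ │ ┌───┬─┘ └─┐ │ ├─┐ │
│   │ │ │ │ │   │     │ │ │ │ │
│ ╶─┤ │ ├─┘ │ ╷ ├─────┘ │ │ │ │
│   │ │ │   │ │ │       │ │ │ │
├─┐ │ │ │ ┌─┘ │ ╵ ╶─┬───┘ │ │ │
│ │ │ │ │ │   │     │     │ │ │
│ ╵ ╵ │ │ ╵ ┌─┴─┐ ┌─┘ ┌───┘ │ │
│     │ │   │   │ │   │     │ │
│ ┌─┬─┘ ├───┘ ╷ └─┤ ┌─┤ ┌─┐ ╵ │
│ │ │   │     │   │ │ │ │ │   │
│ ╵ │ ╶─┘ ┌───┴─╴ ╵ │ ╵ ╵ └───┤
│   │     │         │         │
└───┴─────┴─────────┴─────────┘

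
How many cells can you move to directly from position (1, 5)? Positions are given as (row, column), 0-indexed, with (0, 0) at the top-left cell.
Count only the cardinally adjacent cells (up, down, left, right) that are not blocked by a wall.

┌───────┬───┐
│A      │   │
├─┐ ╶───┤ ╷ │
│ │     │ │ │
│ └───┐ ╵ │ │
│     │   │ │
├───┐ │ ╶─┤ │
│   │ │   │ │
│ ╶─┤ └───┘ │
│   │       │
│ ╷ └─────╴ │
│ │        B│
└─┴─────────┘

Checking passable neighbors of (1, 5):
Neighbors: (0, 5), (2, 5)
Count: 2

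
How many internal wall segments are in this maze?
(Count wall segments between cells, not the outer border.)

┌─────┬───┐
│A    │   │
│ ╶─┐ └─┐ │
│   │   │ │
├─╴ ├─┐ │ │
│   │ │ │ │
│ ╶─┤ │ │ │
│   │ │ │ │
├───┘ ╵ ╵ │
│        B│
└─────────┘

Counting internal wall segments:
Total internal walls: 16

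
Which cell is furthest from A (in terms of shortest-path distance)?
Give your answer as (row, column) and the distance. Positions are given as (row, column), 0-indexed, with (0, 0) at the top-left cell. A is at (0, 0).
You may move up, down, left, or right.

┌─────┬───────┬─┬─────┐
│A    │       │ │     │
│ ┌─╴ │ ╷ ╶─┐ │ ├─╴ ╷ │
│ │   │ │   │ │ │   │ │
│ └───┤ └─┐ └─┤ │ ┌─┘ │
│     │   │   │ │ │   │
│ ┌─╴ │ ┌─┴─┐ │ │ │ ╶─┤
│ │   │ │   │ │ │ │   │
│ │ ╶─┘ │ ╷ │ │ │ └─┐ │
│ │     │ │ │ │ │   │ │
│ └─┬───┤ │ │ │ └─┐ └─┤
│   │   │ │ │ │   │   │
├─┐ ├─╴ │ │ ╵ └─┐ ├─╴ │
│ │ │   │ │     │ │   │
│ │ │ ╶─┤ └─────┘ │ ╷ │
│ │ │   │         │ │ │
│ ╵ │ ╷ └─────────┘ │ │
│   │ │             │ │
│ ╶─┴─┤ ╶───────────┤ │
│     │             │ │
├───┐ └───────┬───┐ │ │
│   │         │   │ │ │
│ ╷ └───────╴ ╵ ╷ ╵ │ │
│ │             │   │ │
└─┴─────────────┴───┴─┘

Computing BFS distances from A to all cells:
Furthest cell: (4, 10)
Distance: 58 steps

Path from A to the furthest cell:

┌─────┬───────┬─┬─────┐
│A    │       │ │  ↱ ↓│
│ ┌─╴ │ ╷ ╶─┐ │ ├─╴ ╷ │
│↓│   │ │   │ │ │↱ ↑│↓│
│ └───┤ └─┐ └─┤ │ ┌─┘ │
│↓    │   │   │ │↑│↓ ↲│
│ ┌─╴ │ ┌─┴─┐ │ │ │ ╶─┤
│↓│   │ │   │ │ │↑│↳ ↓│
│ │ ╶─┘ │ ╷ │ │ │ └─┐ │
│↓│     │ │ │ │ │↑ ↰│B│
│ └─┬───┤ │ │ │ └─┐ └─┤
│↳ ↓│   │ │ │ │   │↑ ↰│
├─┐ ├─╴ │ │ ╵ └─┐ ├─╴ │
│ │↓│   │ │     │ │↱ ↑│
│ │ │ ╶─┤ └─────┘ │ ╷ │
│ │↓│   │         │↑│ │
│ ╵ │ ╷ └─────────┘ │ │
│↓ ↲│ │↱ → → → → → ↑│ │
│ ╶─┴─┤ ╶───────────┤ │
│↳ → ↓│↑ ← ← ← ← ← ↰│ │
├───┐ └───────┬───┐ │ │
│   │↳ → → → ↓│↱ ↓│↑│ │
│ ╷ └───────╴ ╵ ╷ ╵ │ │
│ │          ↳ ↑│↳ ↑│ │
└─┴─────────────┴───┴─┘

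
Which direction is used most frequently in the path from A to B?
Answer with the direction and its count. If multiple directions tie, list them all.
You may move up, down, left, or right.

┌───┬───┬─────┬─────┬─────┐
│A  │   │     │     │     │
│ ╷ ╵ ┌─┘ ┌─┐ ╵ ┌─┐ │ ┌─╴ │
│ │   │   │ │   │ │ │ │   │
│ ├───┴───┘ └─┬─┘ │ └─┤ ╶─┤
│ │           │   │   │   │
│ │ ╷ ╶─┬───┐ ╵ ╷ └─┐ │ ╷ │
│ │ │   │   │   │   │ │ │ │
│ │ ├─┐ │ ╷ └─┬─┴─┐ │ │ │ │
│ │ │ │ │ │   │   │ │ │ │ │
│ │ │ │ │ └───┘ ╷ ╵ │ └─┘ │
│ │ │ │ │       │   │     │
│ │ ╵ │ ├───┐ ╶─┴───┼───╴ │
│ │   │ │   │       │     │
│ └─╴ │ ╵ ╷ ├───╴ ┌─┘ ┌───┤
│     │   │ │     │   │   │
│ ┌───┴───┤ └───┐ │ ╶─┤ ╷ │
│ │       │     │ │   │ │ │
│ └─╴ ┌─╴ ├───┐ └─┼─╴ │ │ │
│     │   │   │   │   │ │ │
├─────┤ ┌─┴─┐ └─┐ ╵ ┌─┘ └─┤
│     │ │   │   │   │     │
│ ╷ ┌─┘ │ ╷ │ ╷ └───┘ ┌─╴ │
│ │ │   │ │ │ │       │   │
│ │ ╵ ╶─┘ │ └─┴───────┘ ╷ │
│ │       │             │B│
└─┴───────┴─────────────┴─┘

Directions: down, down, down, down, down, down, down, down, down, right, right, up, right, right, down, left, down, down, left, down, right, right, up, up, right, down, down, right, right, right, right, right, right, up, right, down
Counts: {'down': 16, 'right': 14, 'up': 4, 'left': 2}
Most common: down (16 times)

Solution:

┌───┬───┬─────┬─────┬─────┐
│A  │   │     │     │     │
│ ╷ ╵ ┌─┘ ┌─┐ ╵ ┌─┐ │ ┌─╴ │
│↓│   │   │ │   │ │ │ │   │
│ ├───┴───┘ └─┬─┘ │ └─┤ ╶─┤
│↓│           │   │   │   │
│ │ ╷ ╶─┬───┐ ╵ ╷ └─┐ │ ╷ │
│↓│ │   │   │   │   │ │ │ │
│ │ ├─┐ │ ╷ └─┬─┴─┐ │ │ │ │
│↓│ │ │ │ │   │   │ │ │ │ │
│ │ │ │ │ └───┘ ╷ ╵ │ └─┘ │
│↓│ │ │ │       │   │     │
│ │ ╵ │ ├───┐ ╶─┴───┼───╴ │
│↓│   │ │   │       │     │
│ └─╴ │ ╵ ╷ ├───╴ ┌─┘ ┌───┤
│↓    │   │ │     │   │   │
│ ┌───┴───┤ └───┐ │ ╶─┤ ╷ │
│↓│  ↱ → ↓│     │ │   │ │ │
│ └─╴ ┌─╴ ├───┐ └─┼─╴ │ │ │
│↳ → ↑│↓ ↲│   │   │   │ │ │
├─────┤ ┌─┴─┐ └─┐ ╵ ┌─┘ └─┤
│     │↓│↱ ↓│   │   │     │
│ ╷ ┌─┘ │ ╷ │ ╷ └───┘ ┌─╴ │
│ │ │↓ ↲│↑│↓│ │       │↱ ↓│
│ │ ╵ ╶─┘ │ └─┴───────┘ ╷ │
│ │  ↳ → ↑│↳ → → → → → ↑│B│
└─┴───────┴─────────────┴─┘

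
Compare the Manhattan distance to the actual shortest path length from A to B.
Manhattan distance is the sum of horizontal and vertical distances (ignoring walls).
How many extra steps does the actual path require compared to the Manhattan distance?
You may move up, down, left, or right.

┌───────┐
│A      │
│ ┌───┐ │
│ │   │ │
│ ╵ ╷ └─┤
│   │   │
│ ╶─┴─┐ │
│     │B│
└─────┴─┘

Manhattan distance: |3 - 0| + |3 - 0| = 6
Actual path length: 8
Extra steps: 8 - 6 = 2

Solution:

┌───────┐
│A      │
│ ┌───┐ │
│↓│↱ ↓│ │
│ ╵ ╷ └─┤
│↳ ↑│↳ ↓│
│ ╶─┴─┐ │
│     │B│
└─────┴─┘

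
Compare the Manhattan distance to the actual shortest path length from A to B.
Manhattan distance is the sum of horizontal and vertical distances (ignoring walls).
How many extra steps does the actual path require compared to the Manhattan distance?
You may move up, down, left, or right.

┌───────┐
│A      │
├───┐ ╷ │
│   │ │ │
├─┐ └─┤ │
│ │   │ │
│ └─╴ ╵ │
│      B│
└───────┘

Manhattan distance: |3 - 0| + |3 - 0| = 6
Actual path length: 6
Extra steps: 6 - 6 = 0

Solution:

┌───────┐
│A → → ↓│
├───┐ ╷ │
│   │ │↓│
├─┐ └─┤ │
│ │   │↓│
│ └─╴ ╵ │
│      B│
└───────┘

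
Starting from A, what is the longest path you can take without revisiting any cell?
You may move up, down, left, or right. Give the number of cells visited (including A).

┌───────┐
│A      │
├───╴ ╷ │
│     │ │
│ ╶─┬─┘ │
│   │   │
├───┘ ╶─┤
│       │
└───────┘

Finding longest simple path using DFS:
Start: (0, 0)
Longest path visits 10 cells
Path: A → right → right → right → down → down → left → down → left → left

Solution:

┌───────┐
│A → → ↓│
├───╴ ╷ │
│     │↓│
│ ╶─┬─┘ │
│   │↓ ↲│
├───┘ ╶─┤
│B ← ↲  │
└───────┘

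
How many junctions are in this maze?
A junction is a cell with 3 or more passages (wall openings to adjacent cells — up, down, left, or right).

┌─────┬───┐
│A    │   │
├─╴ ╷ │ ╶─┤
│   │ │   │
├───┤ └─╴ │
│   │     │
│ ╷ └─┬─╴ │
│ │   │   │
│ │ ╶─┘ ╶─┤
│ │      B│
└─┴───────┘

Checking each cell for number of passages:

Junctions found (3+ passages):
  (0, 1): 3 passages
  (2, 4): 3 passages
  (3, 1): 3 passages
  (4, 3): 3 passages
Total junctions: 4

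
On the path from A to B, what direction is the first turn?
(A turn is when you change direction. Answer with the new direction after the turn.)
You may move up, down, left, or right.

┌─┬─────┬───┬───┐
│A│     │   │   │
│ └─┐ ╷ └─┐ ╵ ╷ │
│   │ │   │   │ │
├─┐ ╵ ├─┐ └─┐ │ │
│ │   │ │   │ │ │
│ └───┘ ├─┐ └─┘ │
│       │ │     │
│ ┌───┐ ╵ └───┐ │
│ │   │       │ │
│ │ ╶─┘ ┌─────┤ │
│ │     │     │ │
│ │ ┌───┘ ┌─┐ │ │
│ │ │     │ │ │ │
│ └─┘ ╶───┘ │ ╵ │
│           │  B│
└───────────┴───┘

Directions: down, right, down, right, up, up, right, down, right, down, right, down, right, right, down, down, down, down
First turn direction: right

Solution:

┌─┬─────┬───┬───┐
│A│  ↱ ↓│   │   │
│ └─┐ ╷ └─┐ ╵ ╷ │
│↳ ↓│↑│↳ ↓│   │ │
├─┐ ╵ ├─┐ └─┐ │ │
│ │↳ ↑│ │↳ ↓│ │ │
│ └───┘ ├─┐ └─┘ │
│       │ │↳ → ↓│
│ ┌───┐ ╵ └───┐ │
│ │   │       │↓│
│ │ ╶─┘ ┌─────┤ │
│ │     │     │↓│
│ │ ┌───┘ ┌─┐ │ │
│ │ │     │ │ │↓│
│ └─┘ ╶───┘ │ ╵ │
│           │  B│
└───────────┴───┘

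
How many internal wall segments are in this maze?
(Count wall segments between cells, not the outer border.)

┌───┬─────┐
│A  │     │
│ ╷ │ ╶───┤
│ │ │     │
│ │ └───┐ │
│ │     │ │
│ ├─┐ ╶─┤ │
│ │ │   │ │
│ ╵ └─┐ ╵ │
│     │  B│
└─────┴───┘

Counting internal wall segments:
Total internal walls: 16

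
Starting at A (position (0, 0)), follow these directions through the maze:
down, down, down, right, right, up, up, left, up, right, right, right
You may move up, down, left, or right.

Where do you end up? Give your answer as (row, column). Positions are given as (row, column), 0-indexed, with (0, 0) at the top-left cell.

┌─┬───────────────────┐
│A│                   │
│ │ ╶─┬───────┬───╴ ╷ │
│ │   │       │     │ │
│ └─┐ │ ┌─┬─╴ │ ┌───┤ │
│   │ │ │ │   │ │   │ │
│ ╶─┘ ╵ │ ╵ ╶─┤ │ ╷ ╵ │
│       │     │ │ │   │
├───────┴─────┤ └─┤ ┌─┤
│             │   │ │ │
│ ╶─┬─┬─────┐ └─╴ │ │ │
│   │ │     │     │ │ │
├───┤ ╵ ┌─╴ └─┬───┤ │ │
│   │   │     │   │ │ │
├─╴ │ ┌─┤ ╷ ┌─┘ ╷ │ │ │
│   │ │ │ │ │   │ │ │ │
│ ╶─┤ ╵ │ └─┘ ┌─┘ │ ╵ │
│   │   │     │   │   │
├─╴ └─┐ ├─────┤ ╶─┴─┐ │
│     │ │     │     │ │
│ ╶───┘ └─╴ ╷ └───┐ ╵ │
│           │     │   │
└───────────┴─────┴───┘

Following directions step by step:
Start: (0, 0)
  down: (0, 0) → (1, 0)
  down: (1, 0) → (2, 0)
  down: (2, 0) → (3, 0)
  right: (3, 0) → (3, 1)
  right: (3, 1) → (3, 2)
  up: (3, 2) → (2, 2)
  up: (2, 2) → (1, 2)
  left: (1, 2) → (1, 1)
  up: (1, 1) → (0, 1)
  right: (0, 1) → (0, 2)
  right: (0, 2) → (0, 3)
  right: (0, 3) → (0, 4)
Final position: (0, 4)

Path taken:

┌─┬───────────────────┐
│A│↱ → → B            │
│ │ ╶─┬───────┬───╴ ╷ │
│↓│↑ ↰│       │     │ │
│ └─┐ │ ┌─┬─╴ │ ┌───┤ │
│↓  │↑│ │ │   │ │   │ │
│ ╶─┘ ╵ │ ╵ ╶─┤ │ ╷ ╵ │
│↳ → ↑  │     │ │ │   │
├───────┴─────┤ └─┤ ┌─┤
│             │   │ │ │
│ ╶─┬─┬─────┐ └─╴ │ │ │
│   │ │     │     │ │ │
├───┤ ╵ ┌─╴ └─┬───┤ │ │
│   │   │     │   │ │ │
├─╴ │ ┌─┤ ╷ ┌─┘ ╷ │ │ │
│   │ │ │ │ │   │ │ │ │
│ ╶─┤ ╵ │ └─┘ ┌─┘ │ ╵ │
│   │   │     │   │   │
├─╴ └─┐ ├─────┤ ╶─┴─┐ │
│     │ │     │     │ │
│ ╶───┘ └─╴ ╷ └───┐ ╵ │
│           │     │   │
└───────────┴─────┴───┘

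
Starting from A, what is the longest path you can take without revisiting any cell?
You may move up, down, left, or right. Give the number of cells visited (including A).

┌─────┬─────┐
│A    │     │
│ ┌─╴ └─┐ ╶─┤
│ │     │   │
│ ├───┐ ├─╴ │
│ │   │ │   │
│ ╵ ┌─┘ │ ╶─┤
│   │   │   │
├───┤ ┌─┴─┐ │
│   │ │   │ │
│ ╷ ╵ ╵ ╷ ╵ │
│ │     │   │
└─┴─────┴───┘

Finding longest simple path using DFS:
Start: (0, 0)
Longest path visits 24 cells
Path: A → right → right → down → right → down → down → left → down → down → right → up → right → down → right → up → up → left → up → right → up → left → up → left

Solution:

┌─────┬─────┐
│A → ↓│B ↰  │
│ ┌─╴ └─┐ ╶─┤
│ │  ↳ ↓│↑ ↰│
│ ├───┐ ├─╴ │
│ │   │↓│↱ ↑│
│ ╵ ┌─┘ │ ╶─┤
│   │↓ ↲│↑ ↰│
├───┤ ┌─┴─┐ │
│   │↓│↱ ↓│↑│
│ ╷ ╵ ╵ ╷ ╵ │
│ │  ↳ ↑│↳ ↑│
└─┴─────┴───┘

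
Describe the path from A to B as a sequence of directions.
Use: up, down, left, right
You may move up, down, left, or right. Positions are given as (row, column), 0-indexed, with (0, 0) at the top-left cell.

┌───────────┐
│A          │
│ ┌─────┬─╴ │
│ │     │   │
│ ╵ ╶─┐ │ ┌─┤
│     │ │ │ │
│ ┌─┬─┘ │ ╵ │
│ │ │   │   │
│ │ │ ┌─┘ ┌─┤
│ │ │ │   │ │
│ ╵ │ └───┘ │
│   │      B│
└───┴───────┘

Finding the path and converting it to directions:
Path through cells: (0,0) → (1,0) → (2,0) → (2,1) → (1,1) → (1,2) → (1,3) → (2,3) → (3,3) → (3,2) → (4,2) → (5,2) → (5,3) → (5,4) → (5,5)
Directions: down, down, right, up, right, right, down, down, left, down, down, right, right, right

Solution:

┌───────────┐
│A          │
│ ┌─────┬─╴ │
│↓│↱ → ↓│   │
│ ╵ ╶─┐ │ ┌─┤
│↳ ↑  │↓│ │ │
│ ┌─┬─┘ │ ╵ │
│ │ │↓ ↲│   │
│ │ │ ┌─┘ ┌─┤
│ │ │↓│   │ │
│ ╵ │ └───┘ │
│   │↳ → → B│
└───┴───────┘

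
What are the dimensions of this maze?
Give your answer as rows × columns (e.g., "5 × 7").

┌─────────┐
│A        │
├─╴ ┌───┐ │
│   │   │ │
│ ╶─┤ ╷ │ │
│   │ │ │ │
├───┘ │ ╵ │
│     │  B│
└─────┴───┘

Counting the maze dimensions:
Rows (vertical): 4
Columns (horizontal): 5
Dimensions: 4 × 5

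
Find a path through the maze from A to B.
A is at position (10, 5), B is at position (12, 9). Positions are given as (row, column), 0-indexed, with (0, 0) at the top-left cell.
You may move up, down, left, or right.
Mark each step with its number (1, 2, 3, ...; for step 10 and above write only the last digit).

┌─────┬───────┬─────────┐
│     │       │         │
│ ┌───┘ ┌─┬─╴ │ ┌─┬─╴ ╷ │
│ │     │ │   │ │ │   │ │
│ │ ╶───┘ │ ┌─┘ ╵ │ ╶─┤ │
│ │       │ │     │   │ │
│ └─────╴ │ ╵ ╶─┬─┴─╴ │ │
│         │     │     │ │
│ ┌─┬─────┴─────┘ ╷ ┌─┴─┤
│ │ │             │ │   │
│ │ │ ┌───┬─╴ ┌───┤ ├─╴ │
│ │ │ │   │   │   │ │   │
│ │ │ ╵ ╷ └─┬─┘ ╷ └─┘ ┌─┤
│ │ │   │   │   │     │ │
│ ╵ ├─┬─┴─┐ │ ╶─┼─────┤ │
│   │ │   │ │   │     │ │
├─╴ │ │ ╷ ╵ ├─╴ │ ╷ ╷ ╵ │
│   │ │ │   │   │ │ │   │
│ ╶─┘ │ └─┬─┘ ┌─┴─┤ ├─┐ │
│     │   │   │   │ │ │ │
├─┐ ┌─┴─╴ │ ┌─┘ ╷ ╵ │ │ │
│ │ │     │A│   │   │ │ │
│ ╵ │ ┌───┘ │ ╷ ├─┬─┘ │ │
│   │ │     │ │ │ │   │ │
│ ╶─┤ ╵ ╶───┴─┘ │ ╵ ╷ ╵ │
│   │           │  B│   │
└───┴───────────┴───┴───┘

Finding the shortest path from (10, 5) to (12, 9):
Path length: 28 steps
Directions: down → left → left → down → right → right → right → right → up → up → up → right → down → right → up → up → up → right → down → right → down → down → down → down → left → up → left → down

Solution:

┌─────┬───────┬─────────┐
│     │       │         │
│ ┌───┘ ┌─┬─╴ │ ┌─┬─╴ ╷ │
│ │     │ │   │ │ │   │ │
│ │ ╶───┘ │ ┌─┘ ╵ │ ╶─┤ │
│ │       │ │     │   │ │
│ └─────╴ │ ╵ ╶─┬─┴─╴ │ │
│         │     │     │ │
│ ┌─┬─────┴─────┘ ╷ ┌─┴─┤
│ │ │             │ │   │
│ │ │ ┌───┬─╴ ┌───┤ ├─╴ │
│ │ │ │   │   │   │ │   │
│ │ │ ╵ ╷ └─┬─┘ ╷ └─┘ ┌─┤
│ │ │   │   │   │     │ │
│ ╵ ├─┬─┴─┐ │ ╶─┼─────┤ │
│   │ │   │ │   │  7 8│ │
├─╴ │ │ ╷ ╵ ├─╴ │ ╷ ╷ ╵ │
│   │ │ │   │   │ │6│9 0│
│ ╶─┘ │ └─┬─┘ ┌─┴─┤ ├─┐ │
│     │   │   │1 2│5│ │1│
├─┐ ┌─┴─╴ │ ┌─┘ ╷ ╵ │ │ │
│ │ │     │A│  0│3 4│ │2│
│ ╵ │ ┌───┘ │ ╷ ├─┬─┘ │ │
│   │ │3 2 1│ │9│ │7 6│3│
│ ╶─┤ ╵ ╶───┴─┘ │ ╵ ╷ ╵ │
│   │  4 5 6 7 8│  B│5 4│
└───┴───────────┴───┴───┘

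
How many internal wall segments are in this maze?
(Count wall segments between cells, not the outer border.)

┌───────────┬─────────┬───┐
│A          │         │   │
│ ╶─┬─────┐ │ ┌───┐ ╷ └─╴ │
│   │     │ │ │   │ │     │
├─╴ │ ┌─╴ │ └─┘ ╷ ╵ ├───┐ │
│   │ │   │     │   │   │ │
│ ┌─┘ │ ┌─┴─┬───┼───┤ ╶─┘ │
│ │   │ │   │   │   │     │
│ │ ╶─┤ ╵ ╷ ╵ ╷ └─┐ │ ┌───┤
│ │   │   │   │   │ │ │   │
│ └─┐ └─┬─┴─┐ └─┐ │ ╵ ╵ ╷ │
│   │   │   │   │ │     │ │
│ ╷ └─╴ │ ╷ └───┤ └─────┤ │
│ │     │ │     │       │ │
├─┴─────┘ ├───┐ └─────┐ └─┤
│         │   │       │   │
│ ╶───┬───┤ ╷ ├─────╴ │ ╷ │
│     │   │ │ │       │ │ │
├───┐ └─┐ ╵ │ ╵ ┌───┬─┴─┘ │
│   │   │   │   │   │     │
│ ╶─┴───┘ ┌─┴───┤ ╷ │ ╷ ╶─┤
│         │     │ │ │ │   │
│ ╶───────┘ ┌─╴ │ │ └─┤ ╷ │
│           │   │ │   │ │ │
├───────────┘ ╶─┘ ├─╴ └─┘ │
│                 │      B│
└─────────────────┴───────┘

Counting internal wall segments:
Total internal walls: 144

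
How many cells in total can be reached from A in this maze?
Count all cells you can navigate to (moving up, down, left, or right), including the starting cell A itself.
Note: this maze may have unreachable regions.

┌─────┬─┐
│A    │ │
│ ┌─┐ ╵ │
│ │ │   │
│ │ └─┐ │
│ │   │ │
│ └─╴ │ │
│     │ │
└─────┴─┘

Using BFS/flood-fill to find all reachable cells from A:
Maze size: 4 × 4 = 16 total cells
All cells are reachable — the maze is fully connected.
Reachable cells: 16

Reachable region (· marks reachable cells):

┌─────┬─┐
│A · ·│·│
│ ┌─┐ ╵ │
│·│·│· ·│
│ │ └─┐ │
│·│· ·│·│
│ └─╴ │ │
│· · ·│·│
└─────┴─┘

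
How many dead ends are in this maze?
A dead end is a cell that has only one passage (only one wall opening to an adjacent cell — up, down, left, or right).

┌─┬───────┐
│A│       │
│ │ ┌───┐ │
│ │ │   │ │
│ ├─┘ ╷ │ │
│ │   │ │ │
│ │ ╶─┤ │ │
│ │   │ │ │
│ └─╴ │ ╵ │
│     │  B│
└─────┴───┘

Checking each cell for number of passages:

Dead ends found at positions:
  (0, 0)
  (1, 1)
Total dead ends: 2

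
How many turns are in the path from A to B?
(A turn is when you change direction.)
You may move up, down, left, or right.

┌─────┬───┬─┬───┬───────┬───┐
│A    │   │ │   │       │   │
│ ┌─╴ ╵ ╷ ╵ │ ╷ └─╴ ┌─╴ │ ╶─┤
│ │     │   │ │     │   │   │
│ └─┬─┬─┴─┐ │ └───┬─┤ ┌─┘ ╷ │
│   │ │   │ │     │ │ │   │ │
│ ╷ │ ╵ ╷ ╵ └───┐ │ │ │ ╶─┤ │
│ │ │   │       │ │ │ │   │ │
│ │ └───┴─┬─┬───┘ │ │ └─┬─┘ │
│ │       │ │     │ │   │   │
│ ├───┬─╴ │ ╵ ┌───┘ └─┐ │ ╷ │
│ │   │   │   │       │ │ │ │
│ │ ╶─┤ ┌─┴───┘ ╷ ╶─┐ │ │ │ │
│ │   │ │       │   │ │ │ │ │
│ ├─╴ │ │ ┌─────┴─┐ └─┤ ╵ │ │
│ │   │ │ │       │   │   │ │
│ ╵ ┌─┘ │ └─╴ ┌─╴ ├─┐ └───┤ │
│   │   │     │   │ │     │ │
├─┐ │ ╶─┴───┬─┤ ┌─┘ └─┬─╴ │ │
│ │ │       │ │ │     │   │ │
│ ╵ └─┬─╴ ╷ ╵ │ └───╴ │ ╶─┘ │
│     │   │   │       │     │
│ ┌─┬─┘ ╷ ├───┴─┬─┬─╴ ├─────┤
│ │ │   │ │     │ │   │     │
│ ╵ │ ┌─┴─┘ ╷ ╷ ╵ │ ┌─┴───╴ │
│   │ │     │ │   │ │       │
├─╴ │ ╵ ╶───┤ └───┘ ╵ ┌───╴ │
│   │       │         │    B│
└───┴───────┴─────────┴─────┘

Directions: down, down, right, down, down, right, right, right, down, left, down, down, down, left, down, right, right, down, left, down, left, down, down, right, up, right, right, up, right, down, down, right, right, right, right, up, right, right, right, down
Number of turns: 24

Solution:

┌─────┬───┬─┬───┬───────┬───┐
│A    │   │ │   │       │   │
│ ┌─╴ ╵ ╷ ╵ │ ╷ └─╴ ┌─╴ │ ╶─┤
│↓│     │   │ │     │   │   │
│ └─┬─┬─┴─┐ │ └───┬─┤ ┌─┘ ╷ │
│↳ ↓│ │   │ │     │ │ │   │ │
│ ╷ │ ╵ ╷ ╵ └───┐ │ │ │ ╶─┤ │
│ │↓│   │       │ │ │ │   │ │
│ │ └───┴─┬─┬───┘ │ │ └─┬─┘ │
│ │↳ → → ↓│ │     │ │   │   │
│ ├───┬─╴ │ ╵ ┌───┘ └─┐ │ ╷ │
│ │   │↓ ↲│   │       │ │ │ │
│ │ ╶─┤ ┌─┴───┘ ╷ ╶─┐ │ │ │ │
│ │   │↓│       │   │ │ │ │ │
│ ├─╴ │ │ ┌─────┴─┐ └─┤ ╵ │ │
│ │   │↓│ │       │   │   │ │
│ ╵ ┌─┘ │ └─╴ ┌─╴ ├─┐ └───┤ │
│   │↓ ↲│     │   │ │     │ │
├─┐ │ ╶─┴───┬─┤ ┌─┘ └─┬─╴ │ │
│ │ │↳ → ↓  │ │ │     │   │ │
│ ╵ └─┬─╴ ╷ ╵ │ └───╴ │ ╶─┘ │
│     │↓ ↲│   │       │     │
│ ┌─┬─┘ ╷ ├───┴─┬─┬─╴ ├─────┤
│ │ │↓ ↲│ │↱ ↓  │ │   │     │
│ ╵ │ ┌─┴─┘ ╷ ╷ ╵ │ ┌─┴───╴ │
│   │↓│↱ → ↑│↓│   │ │↱ → → ↓│
├─╴ │ ╵ ╶───┤ └───┘ ╵ ┌───╴ │
│   │↳ ↑    │↳ → → → ↑│    B│
└───┴───────┴─────────┴─────┘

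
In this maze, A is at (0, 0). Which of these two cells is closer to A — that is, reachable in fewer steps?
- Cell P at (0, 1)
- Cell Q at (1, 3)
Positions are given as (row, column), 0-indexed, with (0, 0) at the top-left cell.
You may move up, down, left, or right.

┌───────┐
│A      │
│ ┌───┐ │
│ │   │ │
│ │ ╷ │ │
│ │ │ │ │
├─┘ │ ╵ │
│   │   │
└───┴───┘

Shortest path A → P at (0, 1): 1 steps
Shortest path A → Q at (1, 3): 4 steps

P is closer (1 steps vs 4 steps).

Path to P:

┌───────┐
│A P    │
│ ┌───┐ │
│ │   │ │
│ │ ╷ │ │
│ │ │ │ │
├─┘ │ ╵ │
│   │   │
└───┴───┘

Path to Q:

┌───────┐
│A → → ↓│
│ ┌───┐ │
│ │   │Q│
│ │ ╷ │ │
│ │ │ │ │
├─┘ │ ╵ │
│   │   │
└───┴───┘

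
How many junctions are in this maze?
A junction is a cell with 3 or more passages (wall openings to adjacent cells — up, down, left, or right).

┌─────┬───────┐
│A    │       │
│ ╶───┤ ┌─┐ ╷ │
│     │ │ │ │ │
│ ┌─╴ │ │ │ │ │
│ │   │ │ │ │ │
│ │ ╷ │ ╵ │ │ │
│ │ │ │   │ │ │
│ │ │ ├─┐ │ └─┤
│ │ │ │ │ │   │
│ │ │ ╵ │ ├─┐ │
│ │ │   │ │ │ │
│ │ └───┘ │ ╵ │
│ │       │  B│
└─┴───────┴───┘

Checking each cell for number of passages:

Junctions found (3+ passages):
  (0, 5): 3 passages
  (1, 0): 3 passages
  (2, 2): 3 passages
  (3, 4): 3 passages
Total junctions: 4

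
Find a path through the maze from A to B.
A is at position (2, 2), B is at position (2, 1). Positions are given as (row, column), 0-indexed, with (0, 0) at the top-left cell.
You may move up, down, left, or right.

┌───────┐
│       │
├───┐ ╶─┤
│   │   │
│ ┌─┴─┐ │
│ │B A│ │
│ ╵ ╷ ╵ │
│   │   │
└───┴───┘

Finding the shortest path from (2, 2) to (2, 1):
Path length: 1 steps
Directions: left

Solution:

┌───────┐
│       │
├───┐ ╶─┤
│   │   │
│ ┌─┴─┐ │
│ │B A│ │
│ ╵ ╷ ╵ │
│   │   │
└───┴───┘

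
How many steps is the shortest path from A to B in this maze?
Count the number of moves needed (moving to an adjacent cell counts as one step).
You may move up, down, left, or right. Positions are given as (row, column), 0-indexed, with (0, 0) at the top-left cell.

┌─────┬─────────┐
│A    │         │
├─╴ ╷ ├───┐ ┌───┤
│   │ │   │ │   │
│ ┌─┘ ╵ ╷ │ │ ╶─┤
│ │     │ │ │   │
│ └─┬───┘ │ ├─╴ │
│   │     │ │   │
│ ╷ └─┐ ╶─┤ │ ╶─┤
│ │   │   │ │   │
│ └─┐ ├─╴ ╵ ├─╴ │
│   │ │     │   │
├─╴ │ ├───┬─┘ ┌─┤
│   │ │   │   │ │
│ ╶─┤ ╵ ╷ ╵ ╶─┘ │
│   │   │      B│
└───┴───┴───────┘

Using BFS to find shortest path:
Start: (0, 0), End: (7, 7)
Path found:
(0,0) → (0,1) → (1,1) → (1,0) → (2,0) → (3,0) → (3,1) → (4,1) → (4,2) → (5,2) → (6,2) → (7,2) → (7,3) → (6,3) → (6,4) → (7,4) → (7,5) → (7,6) → (7,7)
Number of steps: 18

Solution:

┌─────┬─────────┐
│A ↓  │         │
├─╴ ╷ ├───┐ ┌───┤
│↓ ↲│ │   │ │   │
│ ┌─┘ ╵ ╷ │ │ ╶─┤
│↓│     │ │ │   │
│ └─┬───┘ │ ├─╴ │
│↳ ↓│     │ │   │
│ ╷ └─┐ ╶─┤ │ ╶─┤
│ │↳ ↓│   │ │   │
│ └─┐ ├─╴ ╵ ├─╴ │
│   │↓│     │   │
├─╴ │ ├───┬─┘ ┌─┤
│   │↓│↱ ↓│   │ │
│ ╶─┤ ╵ ╷ ╵ ╶─┘ │
│   │↳ ↑│↳ → → B│
└───┴───┴───────┘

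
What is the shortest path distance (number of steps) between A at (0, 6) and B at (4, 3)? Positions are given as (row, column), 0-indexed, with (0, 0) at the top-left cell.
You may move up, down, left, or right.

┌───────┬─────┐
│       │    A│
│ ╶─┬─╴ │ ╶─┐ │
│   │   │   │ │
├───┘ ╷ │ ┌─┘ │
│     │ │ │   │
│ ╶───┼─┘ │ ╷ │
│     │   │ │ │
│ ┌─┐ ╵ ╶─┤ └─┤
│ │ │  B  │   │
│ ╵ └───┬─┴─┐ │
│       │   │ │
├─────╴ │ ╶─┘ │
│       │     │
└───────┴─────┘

Finding path from (0, 6) to (4, 3):
Path: (0,6) → (0,5) → (0,4) → (1,4) → (2,4) → (3,4) → (3,3) → (4,3)
Distance: 7 steps

Solution:

┌───────┬─────┐
│       │↓ ← A│
│ ╶─┬─╴ │ ╶─┐ │
│   │   │↓  │ │
├───┘ ╷ │ ┌─┘ │
│     │ │↓│   │
│ ╶───┼─┘ │ ╷ │
│     │↓ ↲│ │ │
│ ┌─┐ ╵ ╶─┤ └─┤
│ │ │  B  │   │
│ ╵ └───┬─┴─┐ │
│       │   │ │
├─────╴ │ ╶─┘ │
│       │     │
└───────┴─────┘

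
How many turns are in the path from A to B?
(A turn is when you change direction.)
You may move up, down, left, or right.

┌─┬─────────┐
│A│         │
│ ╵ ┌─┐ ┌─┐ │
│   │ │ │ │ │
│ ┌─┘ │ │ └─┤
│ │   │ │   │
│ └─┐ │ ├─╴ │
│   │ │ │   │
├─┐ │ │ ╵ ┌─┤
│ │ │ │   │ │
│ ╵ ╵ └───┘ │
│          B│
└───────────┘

Directions: down, down, down, right, down, down, right, right, right, right
Number of turns: 3

Solution:

┌─┬─────────┐
│A│         │
│ ╵ ┌─┐ ┌─┐ │
│↓  │ │ │ │ │
│ ┌─┘ │ │ └─┤
│↓│   │ │   │
│ └─┐ │ ├─╴ │
│↳ ↓│ │ │   │
├─┐ │ │ ╵ ┌─┤
│ │↓│ │   │ │
│ ╵ ╵ └───┘ │
│  ↳ → → → B│
└───────────┘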